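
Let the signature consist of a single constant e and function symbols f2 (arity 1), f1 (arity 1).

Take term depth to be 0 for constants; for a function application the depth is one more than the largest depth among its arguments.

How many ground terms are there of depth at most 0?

1

Let N_k count ground terms of depth at most k. Each non-constant term of depth ≤ k is some function symbol applied to depth-≤(k−1) arguments, giving N_k = 1 + N_{k-1} + N_{k-1}.
N_0 = 1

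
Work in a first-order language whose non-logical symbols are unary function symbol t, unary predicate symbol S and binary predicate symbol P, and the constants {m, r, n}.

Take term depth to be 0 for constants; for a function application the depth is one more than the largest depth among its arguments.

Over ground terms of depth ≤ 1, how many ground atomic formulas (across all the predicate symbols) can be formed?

42

First count ground terms of depth ≤ 1.
Count level by level. With function symbols t/1, the terms of depth ≤ k are the 3 constants together with each function applied to depth-≤(k−1) tuples, so N_k = 3 + N_{k-1}.
N_0 = 3
N_1 = 3 + 3 = 6
So |H| = 6.
Each predicate of arity r yields |H|^r ground atoms (one per choice of an r-tuple from H):
  S: 6;  P: 6^2 = 36
Total ground atoms: 6 + 36 = 42.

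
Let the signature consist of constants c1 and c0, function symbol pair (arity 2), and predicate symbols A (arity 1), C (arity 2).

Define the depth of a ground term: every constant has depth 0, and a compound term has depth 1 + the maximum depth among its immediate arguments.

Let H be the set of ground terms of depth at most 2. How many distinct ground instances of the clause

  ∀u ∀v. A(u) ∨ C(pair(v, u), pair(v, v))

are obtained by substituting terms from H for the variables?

Ground terms of depth ≤ 2:
  Let N_k = |{terms of depth ≤ k}|. Then N_0 = 2 and N_k = 2 + N_{k-1}^2 for k ≥ 1 (one summand per function symbol, arity giving the exponent).
  N_0 = 2
  N_1 = 2 + 2^2 = 6
  N_2 = 2 + 6^2 = 38
So there are 38 ground terms available for substitution.
The clause has 2 distinct variables (u, v), each appearing in the body. In the free term algebra distinct substitutions yield syntactically distinct ground instances.
Number of ground instances = 38^2 = 1444.

1444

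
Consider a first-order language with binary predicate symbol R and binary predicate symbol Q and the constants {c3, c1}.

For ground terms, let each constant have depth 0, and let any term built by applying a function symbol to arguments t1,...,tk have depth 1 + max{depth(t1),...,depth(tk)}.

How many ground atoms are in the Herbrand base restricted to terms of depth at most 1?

First count ground terms of depth ≤ 1.
With no function symbols every ground term is a constant, so there are exactly 2 ground terms at every depth bound.
N_0 = 2
N_1 = 2
Explicitly: c3, c1.
So |H| = 2.
For each predicate symbol, the number of ground atoms is |H| raised to its arity; summing:
  R: 2^2 = 4;  Q: 2^2 = 4
Total ground atoms: 4 + 4 = 8.

8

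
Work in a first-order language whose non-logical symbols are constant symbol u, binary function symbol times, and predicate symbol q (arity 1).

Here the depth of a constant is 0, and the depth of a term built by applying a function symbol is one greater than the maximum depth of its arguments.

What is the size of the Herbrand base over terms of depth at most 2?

5

First count ground terms of depth ≤ 2.
Let N_k count ground terms of depth at most k. Each non-constant term of depth ≤ k is some function symbol applied to depth-≤(k−1) arguments, giving N_k = 1 + N_{k-1}^2.
N_0 = 1
N_1 = 1 + 1^2 = 2
N_2 = 1 + 2^2 = 5
Explicitly: u, times(u, u), times(u, times(u, u)), times(times(u, u), u), times(times(u, u), times(u, u)).
So |H| = 5.
Ground atoms are formed by filling each argument slot of a predicate with a term from H, so an r-ary predicate gives |H|^r atoms:
  q: 5
Total ground atoms: 5.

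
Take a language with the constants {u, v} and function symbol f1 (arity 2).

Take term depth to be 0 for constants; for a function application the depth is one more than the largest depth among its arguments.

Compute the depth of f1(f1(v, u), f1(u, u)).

2

depth(f1(v, u)) = 1 + max(0, 0) = 1
depth(f1(u, u)) = 1 + max(0, 0) = 1
depth(f1(f1(v, u), f1(u, u))) = 1 + max(1, 1) = 2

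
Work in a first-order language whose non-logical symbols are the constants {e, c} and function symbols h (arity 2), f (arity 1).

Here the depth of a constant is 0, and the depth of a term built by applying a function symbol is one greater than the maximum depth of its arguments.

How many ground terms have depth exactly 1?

Let N_k = |{terms of depth ≤ k}|. Then N_0 = 2 and N_k = 2 + N_{k-1}^2 + N_{k-1} for k ≥ 1 (one summand per function symbol, arity giving the exponent).
N_0 = 2
N_1 = 2 + 2^2 + 2 = 8
Terms of depth exactly 1: N_1 − N_0 = 8 − 2 = 6.

6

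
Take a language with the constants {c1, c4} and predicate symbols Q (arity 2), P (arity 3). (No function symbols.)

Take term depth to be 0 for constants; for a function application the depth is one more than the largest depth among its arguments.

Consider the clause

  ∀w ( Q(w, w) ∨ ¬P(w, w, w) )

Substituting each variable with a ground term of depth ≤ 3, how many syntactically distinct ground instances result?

Ground terms of depth ≤ 3:
  With no function symbols every ground term is a constant, so there are exactly 2 ground terms at every depth bound.
  N_0 = 2
  N_1 = 2
  N_2 = 2
  N_3 = 2
  Explicitly: c1, c4.
So there are 2 ground terms available for substitution.
The body mentions the single quantified variable w; since ground terms form a free algebra, no two substitutions collapse to the same formula.
Number of ground instances = 2.

2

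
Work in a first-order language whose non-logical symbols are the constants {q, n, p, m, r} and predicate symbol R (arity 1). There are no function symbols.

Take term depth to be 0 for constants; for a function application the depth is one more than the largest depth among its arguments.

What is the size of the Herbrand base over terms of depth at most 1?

First count ground terms of depth ≤ 1.
With no function symbols every ground term is a constant, so there are exactly 5 ground terms at every depth bound.
N_0 = 5
N_1 = 5
Explicitly: q, n, p, m, r.
So |H| = 5.
Ground atoms are formed by filling each argument slot of a predicate with a term from H, so an r-ary predicate gives |H|^r atoms:
  R: 5
Total ground atoms: 5.

5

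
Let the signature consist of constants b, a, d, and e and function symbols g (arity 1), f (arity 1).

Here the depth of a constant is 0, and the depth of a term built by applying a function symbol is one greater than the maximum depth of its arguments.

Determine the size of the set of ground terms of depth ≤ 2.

28

Let N_k = |{terms of depth ≤ k}|. Then N_0 = 4 and N_k = 4 + N_{k-1} + N_{k-1} for k ≥ 1 (one summand per function symbol, arity giving the exponent).
N_0 = 4
N_1 = 4 + 4 + 4 = 12
N_2 = 4 + 12 + 12 = 28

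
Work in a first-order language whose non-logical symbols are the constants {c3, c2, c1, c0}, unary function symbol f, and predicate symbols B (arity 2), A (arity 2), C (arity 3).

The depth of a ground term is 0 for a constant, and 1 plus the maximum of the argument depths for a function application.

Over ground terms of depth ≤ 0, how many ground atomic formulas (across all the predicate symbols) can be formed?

96

First count ground terms of depth ≤ 0.
Let N_k = |{terms of depth ≤ k}|. Then N_0 = 4 and N_k = 4 + N_{k-1} for k ≥ 1 (one summand per function symbol, arity giving the exponent).
N_0 = 4
So |H| = 4.
For each predicate symbol, the number of ground atoms is |H| raised to its arity; summing:
  B: 4^2 = 16;  A: 4^2 = 16;  C: 4^3 = 64
Total ground atoms: 16 + 16 + 64 = 96.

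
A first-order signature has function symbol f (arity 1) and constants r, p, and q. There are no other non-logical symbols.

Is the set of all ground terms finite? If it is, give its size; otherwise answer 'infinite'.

infinite

The signature has at least one function symbol (f, arity 1) and at least one constant (r).
Iterating f gives infinitely many distinct ground terms: r, f(r), f(f(r)), ...
So the Herbrand universe is infinite.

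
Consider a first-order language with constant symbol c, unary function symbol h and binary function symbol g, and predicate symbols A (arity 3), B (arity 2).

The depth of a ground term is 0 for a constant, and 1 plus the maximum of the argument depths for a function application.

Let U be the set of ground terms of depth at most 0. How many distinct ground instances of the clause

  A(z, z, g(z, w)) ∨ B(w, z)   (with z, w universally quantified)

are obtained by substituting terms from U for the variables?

Ground terms of depth ≤ 0:
  Let N_k count ground terms of depth at most k. Each non-constant term of depth ≤ k is some function symbol applied to depth-≤(k−1) arguments, giving N_k = 1 + N_{k-1} + N_{k-1}^2.
  N_0 = 1
  Explicitly: c.
So there is exactly 1 ground term available for substitution.
There are 2 variables to instantiate (z, w), each occurring in at least one literal, so different choices give different ground instances.
Number of ground instances = 1^2 = 1.

1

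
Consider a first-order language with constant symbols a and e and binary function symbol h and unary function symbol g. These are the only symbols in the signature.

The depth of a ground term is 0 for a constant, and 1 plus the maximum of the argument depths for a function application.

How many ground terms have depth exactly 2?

If N_k denotes the number of depth-≤k ground terms, the 2 constants give N_0 = 2, and each function symbol of arity r contributes N_{k-1}^r new terms at level k: N_k = 2 + N_{k-1}^2 + N_{k-1}.
N_0 = 2
N_1 = 2 + 2^2 + 2 = 8
N_2 = 2 + 8^2 + 8 = 74
Terms of depth exactly 2: N_2 − N_1 = 74 − 8 = 66.

66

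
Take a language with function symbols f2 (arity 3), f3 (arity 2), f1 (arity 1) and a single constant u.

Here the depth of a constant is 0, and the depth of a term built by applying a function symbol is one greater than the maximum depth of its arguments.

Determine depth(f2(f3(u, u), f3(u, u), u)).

depth(f3(u, u)) = 1 + max(0, 0) = 1
depth(f2(f3(u, u), f3(u, u), u)) = 1 + max(1, 1, 0) = 2

2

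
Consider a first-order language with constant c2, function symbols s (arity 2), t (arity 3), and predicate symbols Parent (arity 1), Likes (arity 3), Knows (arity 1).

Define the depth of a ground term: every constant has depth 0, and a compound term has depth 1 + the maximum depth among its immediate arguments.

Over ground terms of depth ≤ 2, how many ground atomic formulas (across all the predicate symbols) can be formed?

50727

First count ground terms of depth ≤ 2.
If N_k denotes the number of depth-≤k ground terms, the 1 constant gives N_0 = 1, and each function symbol of arity r contributes N_{k-1}^r new terms at level k: N_k = 1 + N_{k-1}^2 + N_{k-1}^3.
N_0 = 1
N_1 = 1 + 1^2 + 1^3 = 3
N_2 = 1 + 3^2 + 3^3 = 37
So |H| = 37.
Each predicate of arity r yields |H|^r ground atoms (one per choice of an r-tuple from H):
  Parent: 37;  Likes: 37^3 = 50653;  Knows: 37
Total ground atoms: 37 + 50653 + 37 = 50727.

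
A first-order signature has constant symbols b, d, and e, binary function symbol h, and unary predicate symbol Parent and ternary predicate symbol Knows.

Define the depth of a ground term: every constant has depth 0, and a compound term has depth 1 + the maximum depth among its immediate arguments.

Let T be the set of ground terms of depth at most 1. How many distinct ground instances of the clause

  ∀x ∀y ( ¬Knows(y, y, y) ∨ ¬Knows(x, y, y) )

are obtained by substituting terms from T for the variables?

Ground terms of depth ≤ 1:
  Count level by level. With function symbols h/2, the terms of depth ≤ k are the 3 constants together with each function applied to depth-≤(k−1) tuples, so N_k = 3 + N_{k-1}^2.
  N_0 = 3
  N_1 = 3 + 3^2 = 12
  Explicitly: b, d, e, h(b, b), h(b, d), h(b, e), h(d, b), h(d, d), h(d, e), h(e, b), h(e, d), h(e, e).
So there are 12 ground terms available for substitution.
Each of x, y ranges independently over the available ground terms, and distinct assignments produce distinct instances.
Number of ground instances = 12^2 = 144.

144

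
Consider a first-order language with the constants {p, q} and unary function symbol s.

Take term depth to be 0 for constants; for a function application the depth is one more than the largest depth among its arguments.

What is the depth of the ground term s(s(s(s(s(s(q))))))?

6

depth(s(q)) = 1 + depth(q) = 1 + 0 = 1
depth(s(s(q))) = 1 + depth(s(q)) = 1 + 1 = 2
depth(s(s(s(q)))) = 1 + depth(s(s(q))) = 1 + 2 = 3
depth(s(s(s(s(q))))) = 1 + depth(s(s(s(q)))) = 1 + 3 = 4
depth(s(s(s(s(s(q)))))) = 1 + depth(s(s(s(s(q))))) = 1 + 4 = 5
depth(s(s(s(s(s(s(q))))))) = 1 + depth(s(s(s(s(s(q)))))) = 1 + 5 = 6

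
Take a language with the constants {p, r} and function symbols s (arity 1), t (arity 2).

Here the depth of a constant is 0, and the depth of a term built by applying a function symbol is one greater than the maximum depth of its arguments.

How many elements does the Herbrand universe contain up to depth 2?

Write N_k for the number of ground terms of depth ≤ k. A term of depth ≤ k is either a constant or a function symbol applied to arguments of depth ≤ k−1, so N_k = 2 + N_{k-1} + N_{k-1}^2.
N_0 = 2
N_1 = 2 + 2 + 2^2 = 8
N_2 = 2 + 8 + 8^2 = 74

74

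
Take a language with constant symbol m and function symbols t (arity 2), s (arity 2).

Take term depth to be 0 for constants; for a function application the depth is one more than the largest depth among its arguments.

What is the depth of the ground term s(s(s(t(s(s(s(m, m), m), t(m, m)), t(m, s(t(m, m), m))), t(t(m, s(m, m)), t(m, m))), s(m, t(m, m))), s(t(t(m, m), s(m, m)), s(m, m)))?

depth(s(m, m)) = 1 + max(0, 0) = 1
depth(s(s(m, m), m)) = 1 + max(1, 0) = 2
depth(t(m, m)) = 1 + max(0, 0) = 1
depth(s(s(s(m, m), m), t(m, m))) = 1 + max(2, 1) = 3
depth(s(t(m, m), m)) = 1 + max(1, 0) = 2
depth(t(m, s(t(m, m), m))) = 1 + max(0, 2) = 3
depth(t(s(s(s(m, m), m), t(m, m)), t(m, s(t(m, m), m)))) = 1 + max(3, 3) = 4
depth(t(m, s(m, m))) = 1 + max(0, 1) = 2
depth(t(t(m, s(m, m)), t(m, m))) = 1 + max(2, 1) = 3
depth(s(t(s(s(s(m, m), m), t(m, m)), t(m, s(t(m, m), m))), t(t(m, s(m, m)), t(m, m)))) = 1 + max(4, 3) = 5
depth(s(m, t(m, m))) = 1 + max(0, 1) = 2
depth(s(s(t(s(s(s(m, m), m), t(m, m)), t(m, s(t(m, m), m))), t(t(m, s(m, m)), t(m, m))), s(m, t(m, m)))) = 1 + max(5, 2) = 6
depth(t(t(m, m), s(m, m))) = 1 + max(1, 1) = 2
depth(s(t(t(m, m), s(m, m)), s(m, m))) = 1 + max(2, 1) = 3
depth(s(s(s(t(s(s(s(m, m), m), t(m, m)), t(m, s(t(m, m), m))), t(t(m, s(m, m)), t(m, m))), s(m, t(m, m))), s(t(t(m, m), s(m, m)), s(m, m)))) = 1 + max(6, 3) = 7

7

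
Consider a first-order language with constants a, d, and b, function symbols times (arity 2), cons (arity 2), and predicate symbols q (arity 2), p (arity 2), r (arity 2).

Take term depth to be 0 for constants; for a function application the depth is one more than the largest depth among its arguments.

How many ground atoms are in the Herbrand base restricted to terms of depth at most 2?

2349675

First count ground terms of depth ≤ 2.
Count level by level. With function symbols times/2, cons/2, the terms of depth ≤ k are the 3 constants together with each function applied to depth-≤(k−1) tuples, so N_k = 3 + N_{k-1}^2 + N_{k-1}^2.
N_0 = 3
N_1 = 3 + 3^2 + 3^2 = 21
N_2 = 3 + 21^2 + 21^2 = 885
So |H| = 885.
Ground atoms are formed by filling each argument slot of a predicate with a term from H, so an r-ary predicate gives |H|^r atoms:
  q: 885^2 = 783225;  p: 885^2 = 783225;  r: 885^2 = 783225
Total ground atoms: 783225 + 783225 + 783225 = 2349675.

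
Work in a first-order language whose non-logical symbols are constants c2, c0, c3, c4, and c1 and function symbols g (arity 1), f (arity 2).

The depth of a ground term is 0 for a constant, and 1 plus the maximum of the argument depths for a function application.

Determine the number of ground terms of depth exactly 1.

If N_k denotes the number of depth-≤k ground terms, the 5 constants give N_0 = 5, and each function symbol of arity r contributes N_{k-1}^r new terms at level k: N_k = 5 + N_{k-1} + N_{k-1}^2.
N_0 = 5
N_1 = 5 + 5 + 5^2 = 35
Terms of depth exactly 1: N_1 − N_0 = 35 − 5 = 30.

30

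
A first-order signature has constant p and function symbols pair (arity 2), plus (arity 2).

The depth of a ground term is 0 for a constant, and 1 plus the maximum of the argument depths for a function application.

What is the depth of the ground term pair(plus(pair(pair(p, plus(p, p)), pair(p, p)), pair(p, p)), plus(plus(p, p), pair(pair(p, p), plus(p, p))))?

5

depth(plus(p, p)) = 1 + max(0, 0) = 1
depth(pair(p, plus(p, p))) = 1 + max(0, 1) = 2
depth(pair(p, p)) = 1 + max(0, 0) = 1
depth(pair(pair(p, plus(p, p)), pair(p, p))) = 1 + max(2, 1) = 3
depth(plus(pair(pair(p, plus(p, p)), pair(p, p)), pair(p, p))) = 1 + max(3, 1) = 4
depth(pair(pair(p, p), plus(p, p))) = 1 + max(1, 1) = 2
depth(plus(plus(p, p), pair(pair(p, p), plus(p, p)))) = 1 + max(1, 2) = 3
depth(pair(plus(pair(pair(p, plus(p, p)), pair(p, p)), pair(p, p)), plus(plus(p, p), pair(pair(p, p), plus(p, p))))) = 1 + max(4, 3) = 5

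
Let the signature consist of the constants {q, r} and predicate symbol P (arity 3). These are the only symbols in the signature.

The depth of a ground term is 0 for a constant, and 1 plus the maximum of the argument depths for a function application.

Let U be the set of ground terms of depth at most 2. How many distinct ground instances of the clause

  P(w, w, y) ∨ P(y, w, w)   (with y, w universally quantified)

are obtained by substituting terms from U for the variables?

Ground terms of depth ≤ 2:
  With no function symbols every ground term is a constant, so there are exactly 2 ground terms at every depth bound.
  N_0 = 2
  N_1 = 2
  N_2 = 2
  Explicitly: q, r.
So there are 2 ground terms available for substitution.
There are 2 variables to instantiate (y, w), each occurring in at least one literal, so different choices give different ground instances.
Number of ground instances = 2^2 = 4.

4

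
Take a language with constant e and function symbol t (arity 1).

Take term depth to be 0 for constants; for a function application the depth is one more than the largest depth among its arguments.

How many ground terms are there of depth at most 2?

3

Let N_k = |{terms of depth ≤ k}|. Then N_0 = 1 and N_k = 1 + N_{k-1} for k ≥ 1 (one summand per function symbol, arity giving the exponent).
N_0 = 1
N_1 = 1 + 1 = 2
N_2 = 1 + 2 = 3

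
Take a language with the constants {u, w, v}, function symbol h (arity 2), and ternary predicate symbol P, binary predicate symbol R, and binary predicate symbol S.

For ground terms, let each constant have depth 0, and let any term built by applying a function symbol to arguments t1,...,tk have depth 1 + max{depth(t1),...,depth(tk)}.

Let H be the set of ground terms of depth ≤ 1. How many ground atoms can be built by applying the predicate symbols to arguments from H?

First count ground terms of depth ≤ 1.
Count level by level. With function symbols h/2, the terms of depth ≤ k are the 3 constants together with each function applied to depth-≤(k−1) tuples, so N_k = 3 + N_{k-1}^2.
N_0 = 3
N_1 = 3 + 3^2 = 12
So |H| = 12.
Each predicate of arity r yields |H|^r ground atoms (one per choice of an r-tuple from H):
  P: 12^3 = 1728;  R: 12^2 = 144;  S: 12^2 = 144
Total ground atoms: 1728 + 144 + 144 = 2016.

2016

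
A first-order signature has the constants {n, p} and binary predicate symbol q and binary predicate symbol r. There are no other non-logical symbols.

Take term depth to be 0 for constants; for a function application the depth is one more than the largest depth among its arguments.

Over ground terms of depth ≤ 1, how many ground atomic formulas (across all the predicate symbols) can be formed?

8

First count ground terms of depth ≤ 1.
With no function symbols every ground term is a constant, so there are exactly 2 ground terms at every depth bound.
N_0 = 2
N_1 = 2
Explicitly: n, p.
So |H| = 2.
Ground atoms are formed by filling each argument slot of a predicate with a term from H, so an r-ary predicate gives |H|^r atoms:
  q: 2^2 = 4;  r: 2^2 = 4
Total ground atoms: 4 + 4 = 8.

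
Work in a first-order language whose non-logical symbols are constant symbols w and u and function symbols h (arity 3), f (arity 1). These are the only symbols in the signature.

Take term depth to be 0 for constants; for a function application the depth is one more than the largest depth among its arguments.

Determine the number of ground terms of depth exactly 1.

Let N_k count ground terms of depth at most k. Each non-constant term of depth ≤ k is some function symbol applied to depth-≤(k−1) arguments, giving N_k = 2 + N_{k-1}^3 + N_{k-1}.
N_0 = 2
N_1 = 2 + 2^3 + 2 = 12
Terms of depth exactly 1: N_1 − N_0 = 12 − 2 = 10.

10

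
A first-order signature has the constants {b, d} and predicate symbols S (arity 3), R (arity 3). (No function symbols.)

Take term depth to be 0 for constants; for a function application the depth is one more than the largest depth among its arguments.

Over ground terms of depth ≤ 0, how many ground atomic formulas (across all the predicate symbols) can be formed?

16

First count ground terms of depth ≤ 0.
With no function symbols every ground term is a constant, so there are exactly 2 ground terms at every depth bound.
N_0 = 2
So |H| = 2.
For each predicate symbol, the number of ground atoms is |H| raised to its arity; summing:
  S: 2^3 = 8;  R: 2^3 = 8
Total ground atoms: 8 + 8 = 16.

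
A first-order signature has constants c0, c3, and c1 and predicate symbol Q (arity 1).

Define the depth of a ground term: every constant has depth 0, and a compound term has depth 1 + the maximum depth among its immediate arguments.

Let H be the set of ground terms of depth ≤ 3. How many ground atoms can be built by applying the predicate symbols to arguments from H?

3

First count ground terms of depth ≤ 3.
With no function symbols every ground term is a constant, so there are exactly 3 ground terms at every depth bound.
N_0 = 3
N_1 = 3
N_2 = 3
N_3 = 3
Explicitly: c0, c3, c1.
So |H| = 3.
For each predicate symbol, the number of ground atoms is |H| raised to its arity; summing:
  Q: 3
Total ground atoms: 3.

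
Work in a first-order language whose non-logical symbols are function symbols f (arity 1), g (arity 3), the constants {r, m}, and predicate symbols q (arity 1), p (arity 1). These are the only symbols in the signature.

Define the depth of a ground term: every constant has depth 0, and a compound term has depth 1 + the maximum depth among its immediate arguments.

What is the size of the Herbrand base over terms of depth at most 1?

First count ground terms of depth ≤ 1.
Count level by level. With function symbols f/1, g/3, the terms of depth ≤ k are the 2 constants together with each function applied to depth-≤(k−1) tuples, so N_k = 2 + N_{k-1} + N_{k-1}^3.
N_0 = 2
N_1 = 2 + 2 + 2^3 = 12
Explicitly: r, m, f(r), f(m), g(r, r, r), g(r, r, m), g(r, m, r), g(r, m, m), g(m, r, r), g(m, r, m), g(m, m, r), g(m, m, m).
So |H| = 12.
Each predicate of arity r yields |H|^r ground atoms (one per choice of an r-tuple from H):
  q: 12;  p: 12
Total ground atoms: 12 + 12 = 24.

24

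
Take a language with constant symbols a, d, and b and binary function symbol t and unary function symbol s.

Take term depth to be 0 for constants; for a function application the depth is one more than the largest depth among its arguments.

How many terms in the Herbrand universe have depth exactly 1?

12

Count level by level. With function symbols t/2, s/1, the terms of depth ≤ k are the 3 constants together with each function applied to depth-≤(k−1) tuples, so N_k = 3 + N_{k-1}^2 + N_{k-1}.
N_0 = 3
N_1 = 3 + 3^2 + 3 = 15
Terms of depth exactly 1: N_1 − N_0 = 15 − 3 = 12.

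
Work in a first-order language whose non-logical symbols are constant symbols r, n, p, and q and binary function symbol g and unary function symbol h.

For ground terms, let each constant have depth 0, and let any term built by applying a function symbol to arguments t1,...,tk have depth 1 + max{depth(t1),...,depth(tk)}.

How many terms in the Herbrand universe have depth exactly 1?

Write N_k for the number of ground terms of depth ≤ k. A term of depth ≤ k is either a constant or a function symbol applied to arguments of depth ≤ k−1, so N_k = 4 + N_{k-1}^2 + N_{k-1}.
N_0 = 4
N_1 = 4 + 4^2 + 4 = 24
Terms of depth exactly 1: N_1 − N_0 = 24 − 4 = 20.

20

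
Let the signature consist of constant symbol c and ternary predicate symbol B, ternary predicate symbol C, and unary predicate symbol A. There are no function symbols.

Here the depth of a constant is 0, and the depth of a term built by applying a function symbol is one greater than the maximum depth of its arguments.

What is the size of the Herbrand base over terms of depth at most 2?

3

First count ground terms of depth ≤ 2.
With no function symbols every ground term is a constant, so there is exactly 1 ground term at every depth bound.
N_0 = 1
N_1 = 1
N_2 = 1
Explicitly: c.
So |H| = 1.
A ground atom is a predicate applied to a tuple of terms from H, so the count is the sum over predicates of |H|^arity:
  B: 1^3 = 1;  C: 1^3 = 1;  A: 1
Total ground atoms: 1 + 1 + 1 = 3.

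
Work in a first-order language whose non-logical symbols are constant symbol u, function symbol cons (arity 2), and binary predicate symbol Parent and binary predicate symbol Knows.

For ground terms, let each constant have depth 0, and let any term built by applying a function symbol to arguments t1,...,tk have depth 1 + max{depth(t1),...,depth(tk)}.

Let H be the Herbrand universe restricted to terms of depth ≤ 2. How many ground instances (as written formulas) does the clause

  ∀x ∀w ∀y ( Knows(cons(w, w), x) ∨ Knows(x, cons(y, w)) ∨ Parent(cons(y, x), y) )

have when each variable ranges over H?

Ground terms of depth ≤ 2:
  Let N_k = |{terms of depth ≤ k}|. Then N_0 = 1 and N_k = 1 + N_{k-1}^2 for k ≥ 1 (one summand per function symbol, arity giving the exponent).
  N_0 = 1
  N_1 = 1 + 1^2 = 2
  N_2 = 1 + 2^2 = 5
  Explicitly: u, cons(u, u), cons(u, cons(u, u)), cons(cons(u, u), u), cons(cons(u, u), cons(u, u)).
So there are 5 ground terms available for substitution.
There are 3 variables to instantiate (x, w, y), each occurring in at least one literal, so different choices give different ground instances.
Number of ground instances = 5^3 = 125.

125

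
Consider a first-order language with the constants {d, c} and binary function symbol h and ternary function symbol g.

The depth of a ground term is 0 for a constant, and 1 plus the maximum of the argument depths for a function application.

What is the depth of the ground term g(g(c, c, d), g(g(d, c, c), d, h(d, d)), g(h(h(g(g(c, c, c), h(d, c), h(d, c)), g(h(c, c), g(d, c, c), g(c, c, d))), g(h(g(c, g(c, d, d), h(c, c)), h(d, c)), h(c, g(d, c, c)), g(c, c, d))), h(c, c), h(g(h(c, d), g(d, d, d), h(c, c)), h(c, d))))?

depth(g(c, c, d)) = 1 + max(0, 0, 0) = 1
depth(g(d, c, c)) = 1 + max(0, 0, 0) = 1
depth(h(d, d)) = 1 + max(0, 0) = 1
depth(g(g(d, c, c), d, h(d, d))) = 1 + max(1, 0, 1) = 2
depth(g(c, c, c)) = 1 + max(0, 0, 0) = 1
depth(h(d, c)) = 1 + max(0, 0) = 1
depth(g(g(c, c, c), h(d, c), h(d, c))) = 1 + max(1, 1, 1) = 2
depth(h(c, c)) = 1 + max(0, 0) = 1
depth(g(h(c, c), g(d, c, c), g(c, c, d))) = 1 + max(1, 1, 1) = 2
depth(h(g(g(c, c, c), h(d, c), h(d, c)), g(h(c, c), g(d, c, c), g(c, c, d)))) = 1 + max(2, 2) = 3
depth(g(c, d, d)) = 1 + max(0, 0, 0) = 1
depth(g(c, g(c, d, d), h(c, c))) = 1 + max(0, 1, 1) = 2
depth(h(g(c, g(c, d, d), h(c, c)), h(d, c))) = 1 + max(2, 1) = 3
depth(h(c, g(d, c, c))) = 1 + max(0, 1) = 2
depth(g(h(g(c, g(c, d, d), h(c, c)), h(d, c)), h(c, g(d, c, c)), g(c, c, d))) = 1 + max(3, 2, 1) = 4
depth(h(h(g(g(c, c, c), h(d, c), h(d, c)), g(h(c, c), g(d, c, c), g(c, c, d))), g(h(g(c, g(c, d, d), h(c, c)), h(d, c)), h(c, g(d, c, c)), g(c, c, d)))) = 1 + max(3, 4) = 5
depth(h(c, d)) = 1 + max(0, 0) = 1
depth(g(d, d, d)) = 1 + max(0, 0, 0) = 1
depth(g(h(c, d), g(d, d, d), h(c, c))) = 1 + max(1, 1, 1) = 2
depth(h(g(h(c, d), g(d, d, d), h(c, c)), h(c, d))) = 1 + max(2, 1) = 3
depth(g(h(h(g(g(c, c, c), h(d, c), h(d, c)), g(h(c, c), g(d, c, c), g(c, c, d))), g(h(g(c, g(c, d, d), h(c, c)), h(d, c)), h(c, g(d, c, c)), g(c, c, d))), h(c, c), h(g(h(c, d), g(d, d, d), h(c, c)), h(c, d)))) = 1 + max(5, 1, 3) = 6
depth(g(g(c, c, d), g(g(d, c, c), d, h(d, d)), g(h(h(g(g(c, c, c), h(d, c), h(d, c)), g(h(c, c), g(d, c, c), g(c, c, d))), g(h(g(c, g(c, d, d), h(c, c)), h(d, c)), h(c, g(d, c, c)), g(c, c, d))), h(c, c), h(g(h(c, d), g(d, d, d), h(c, c)), h(c, d))))) = 1 + max(1, 2, 6) = 7

7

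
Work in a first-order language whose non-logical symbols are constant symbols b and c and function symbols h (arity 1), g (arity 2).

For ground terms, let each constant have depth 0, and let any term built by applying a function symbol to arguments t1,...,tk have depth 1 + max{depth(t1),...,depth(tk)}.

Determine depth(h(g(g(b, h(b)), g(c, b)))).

4

depth(h(b)) = 1 + depth(b) = 1 + 0 = 1
depth(g(b, h(b))) = 1 + max(0, 1) = 2
depth(g(c, b)) = 1 + max(0, 0) = 1
depth(g(g(b, h(b)), g(c, b))) = 1 + max(2, 1) = 3
depth(h(g(g(b, h(b)), g(c, b)))) = 1 + depth(g(g(b, h(b)), g(c, b))) = 1 + 3 = 4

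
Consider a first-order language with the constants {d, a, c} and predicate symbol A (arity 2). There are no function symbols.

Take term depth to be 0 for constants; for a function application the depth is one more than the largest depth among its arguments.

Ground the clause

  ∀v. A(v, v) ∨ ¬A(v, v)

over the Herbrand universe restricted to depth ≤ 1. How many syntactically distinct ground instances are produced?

Ground terms of depth ≤ 1:
  With no function symbols every ground term is a constant, so there are exactly 3 ground terms at every depth bound.
  N_0 = 3
  N_1 = 3
  Explicitly: d, a, c.
So there are 3 ground terms available for substitution.
The body mentions the single quantified variable v; since ground terms form a free algebra, no two substitutions collapse to the same formula.
Number of ground instances = 3.

3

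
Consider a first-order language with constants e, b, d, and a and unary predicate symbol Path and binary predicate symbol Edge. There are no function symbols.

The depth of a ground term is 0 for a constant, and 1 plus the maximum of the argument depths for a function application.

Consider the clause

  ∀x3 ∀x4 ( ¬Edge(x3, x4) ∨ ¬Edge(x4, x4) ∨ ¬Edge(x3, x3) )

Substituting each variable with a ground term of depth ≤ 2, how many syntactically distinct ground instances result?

Ground terms of depth ≤ 2:
  With no function symbols every ground term is a constant, so there are exactly 4 ground terms at every depth bound.
  N_0 = 4
  N_1 = 4
  N_2 = 4
  Explicitly: e, b, d, a.
So there are 4 ground terms available for substitution.
The clause has 2 distinct variables (x3, x4), each appearing in the body. In the free term algebra distinct substitutions yield syntactically distinct ground instances.
Number of ground instances = 4^2 = 16.

16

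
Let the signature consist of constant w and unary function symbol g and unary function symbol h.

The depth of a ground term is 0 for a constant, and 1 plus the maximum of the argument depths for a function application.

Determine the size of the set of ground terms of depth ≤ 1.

3

Write N_k for the number of ground terms of depth ≤ k. A term of depth ≤ k is either a constant or a function symbol applied to arguments of depth ≤ k−1, so N_k = 1 + N_{k-1} + N_{k-1}.
N_0 = 1
N_1 = 1 + 1 + 1 = 3
Explicitly: w, g(w), h(w).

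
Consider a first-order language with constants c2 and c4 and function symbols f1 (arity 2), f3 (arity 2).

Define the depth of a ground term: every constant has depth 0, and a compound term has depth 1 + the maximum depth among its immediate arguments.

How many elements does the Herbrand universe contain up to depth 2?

Let N_k count ground terms of depth at most k. Each non-constant term of depth ≤ k is some function symbol applied to depth-≤(k−1) arguments, giving N_k = 2 + N_{k-1}^2 + N_{k-1}^2.
N_0 = 2
N_1 = 2 + 2^2 + 2^2 = 10
N_2 = 2 + 10^2 + 10^2 = 202

202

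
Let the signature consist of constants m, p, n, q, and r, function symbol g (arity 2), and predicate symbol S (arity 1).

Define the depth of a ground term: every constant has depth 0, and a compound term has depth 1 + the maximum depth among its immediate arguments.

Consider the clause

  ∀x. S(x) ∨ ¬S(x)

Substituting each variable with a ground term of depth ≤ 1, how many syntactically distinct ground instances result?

Ground terms of depth ≤ 1:
  Let N_k count ground terms of depth at most k. Each non-constant term of depth ≤ k is some function symbol applied to depth-≤(k−1) arguments, giving N_k = 5 + N_{k-1}^2.
  N_0 = 5
  N_1 = 5 + 5^2 = 30
So there are 30 ground terms available for substitution.
The body mentions the single quantified variable x; since ground terms form a free algebra, no two substitutions collapse to the same formula.
Number of ground instances = 30.

30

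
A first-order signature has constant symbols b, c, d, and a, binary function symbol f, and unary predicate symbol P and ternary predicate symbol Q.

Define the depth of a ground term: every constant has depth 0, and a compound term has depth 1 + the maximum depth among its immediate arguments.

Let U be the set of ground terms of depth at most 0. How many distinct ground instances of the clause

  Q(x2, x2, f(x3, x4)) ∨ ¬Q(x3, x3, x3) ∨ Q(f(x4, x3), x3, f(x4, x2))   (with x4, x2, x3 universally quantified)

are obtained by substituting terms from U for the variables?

64

Ground terms of depth ≤ 0:
  If N_k denotes the number of depth-≤k ground terms, the 4 constants give N_0 = 4, and each function symbol of arity r contributes N_{k-1}^r new terms at level k: N_k = 4 + N_{k-1}^2.
  N_0 = 4
  Explicitly: b, c, d, a.
So there are 4 ground terms available for substitution.
The body mentions every one of the 3 quantified variables; since ground terms form a free algebra, no two substitutions collapse to the same formula.
Number of ground instances = 4^3 = 64.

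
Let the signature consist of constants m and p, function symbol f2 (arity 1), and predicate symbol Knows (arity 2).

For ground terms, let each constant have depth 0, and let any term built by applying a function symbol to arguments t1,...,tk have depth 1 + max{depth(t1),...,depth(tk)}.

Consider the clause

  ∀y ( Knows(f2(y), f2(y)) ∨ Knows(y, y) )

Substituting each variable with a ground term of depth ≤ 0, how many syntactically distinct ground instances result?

2

Ground terms of depth ≤ 0:
  Count level by level. With function symbols f2/1, the terms of depth ≤ k are the 2 constants together with each function applied to depth-≤(k−1) tuples, so N_k = 2 + N_{k-1}.
  N_0 = 2
  Explicitly: m, p.
So there are 2 ground terms available for substitution.
The clause has 1 distinct variable (y), which appears in the body. In the free term algebra distinct substitutions yield syntactically distinct ground instances.
Number of ground instances = 2.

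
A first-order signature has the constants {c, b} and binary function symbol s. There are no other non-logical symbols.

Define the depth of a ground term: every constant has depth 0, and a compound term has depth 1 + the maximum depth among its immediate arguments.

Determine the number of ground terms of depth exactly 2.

Write N_k for the number of ground terms of depth ≤ k. A term of depth ≤ k is either a constant or a function symbol applied to arguments of depth ≤ k−1, so N_k = 2 + N_{k-1}^2.
N_0 = 2
N_1 = 2 + 2^2 = 6
N_2 = 2 + 6^2 = 38
Terms of depth exactly 2: N_2 − N_1 = 38 − 6 = 32.

32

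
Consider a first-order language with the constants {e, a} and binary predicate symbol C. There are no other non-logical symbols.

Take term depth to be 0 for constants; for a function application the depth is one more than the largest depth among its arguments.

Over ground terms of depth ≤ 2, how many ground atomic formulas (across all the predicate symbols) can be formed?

First count ground terms of depth ≤ 2.
With no function symbols every ground term is a constant, so there are exactly 2 ground terms at every depth bound.
N_0 = 2
N_1 = 2
N_2 = 2
Explicitly: e, a.
So |H| = 2.
A ground atom is a predicate applied to a tuple of terms from H, so the count is the sum over predicates of |H|^arity:
  C: 2^2 = 4
Total ground atoms: 4.

4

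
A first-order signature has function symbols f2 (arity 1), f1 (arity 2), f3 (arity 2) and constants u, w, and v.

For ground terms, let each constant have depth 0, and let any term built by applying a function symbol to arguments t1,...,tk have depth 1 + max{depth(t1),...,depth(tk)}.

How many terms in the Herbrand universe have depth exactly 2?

Let N_k = |{terms of depth ≤ k}|. Then N_0 = 3 and N_k = 3 + N_{k-1} + N_{k-1}^2 + N_{k-1}^2 for k ≥ 1 (one summand per function symbol, arity giving the exponent).
N_0 = 3
N_1 = 3 + 3 + 3^2 + 3^2 = 24
N_2 = 3 + 24 + 24^2 + 24^2 = 1179
Terms of depth exactly 2: N_2 − N_1 = 1179 − 24 = 1155.

1155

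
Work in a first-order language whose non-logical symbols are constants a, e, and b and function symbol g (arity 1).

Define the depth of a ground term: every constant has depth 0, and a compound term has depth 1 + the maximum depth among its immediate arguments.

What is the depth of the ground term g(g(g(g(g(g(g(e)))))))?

7

depth(g(e)) = 1 + depth(e) = 1 + 0 = 1
depth(g(g(e))) = 1 + depth(g(e)) = 1 + 1 = 2
depth(g(g(g(e)))) = 1 + depth(g(g(e))) = 1 + 2 = 3
depth(g(g(g(g(e))))) = 1 + depth(g(g(g(e)))) = 1 + 3 = 4
depth(g(g(g(g(g(e)))))) = 1 + depth(g(g(g(g(e))))) = 1 + 4 = 5
depth(g(g(g(g(g(g(e))))))) = 1 + depth(g(g(g(g(g(e)))))) = 1 + 5 = 6
depth(g(g(g(g(g(g(g(e)))))))) = 1 + depth(g(g(g(g(g(g(e))))))) = 1 + 6 = 7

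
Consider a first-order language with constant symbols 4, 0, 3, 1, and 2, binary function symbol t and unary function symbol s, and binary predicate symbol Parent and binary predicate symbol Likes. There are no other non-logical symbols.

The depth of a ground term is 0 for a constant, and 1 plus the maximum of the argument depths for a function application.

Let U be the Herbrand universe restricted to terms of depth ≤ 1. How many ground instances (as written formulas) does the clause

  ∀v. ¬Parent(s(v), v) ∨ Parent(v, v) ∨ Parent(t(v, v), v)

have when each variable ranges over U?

Ground terms of depth ≤ 1:
  If N_k denotes the number of depth-≤k ground terms, the 5 constants give N_0 = 5, and each function symbol of arity r contributes N_{k-1}^r new terms at level k: N_k = 5 + N_{k-1}^2 + N_{k-1}.
  N_0 = 5
  N_1 = 5 + 5^2 + 5 = 35
So there are 35 ground terms available for substitution.
The clause has 1 distinct variable (v), which appears in the body. In the free term algebra distinct substitutions yield syntactically distinct ground instances.
Number of ground instances = 35.

35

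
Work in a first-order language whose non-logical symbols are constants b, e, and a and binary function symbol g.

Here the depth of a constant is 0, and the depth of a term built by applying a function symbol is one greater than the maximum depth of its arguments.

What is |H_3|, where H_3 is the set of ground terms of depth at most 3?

21612

Write N_k for the number of ground terms of depth ≤ k. A term of depth ≤ k is either a constant or a function symbol applied to arguments of depth ≤ k−1, so N_k = 3 + N_{k-1}^2.
N_0 = 3
N_1 = 3 + 3^2 = 12
N_2 = 3 + 12^2 = 147
N_3 = 3 + 147^2 = 21612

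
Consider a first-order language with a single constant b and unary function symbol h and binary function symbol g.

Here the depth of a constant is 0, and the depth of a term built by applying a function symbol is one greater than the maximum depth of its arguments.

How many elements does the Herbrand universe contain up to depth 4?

Write N_k for the number of ground terms of depth ≤ k. A term of depth ≤ k is either a constant or a function symbol applied to arguments of depth ≤ k−1, so N_k = 1 + N_{k-1} + N_{k-1}^2.
N_0 = 1
N_1 = 1 + 1 + 1^2 = 3
N_2 = 1 + 3 + 3^2 = 13
N_3 = 1 + 13 + 13^2 = 183
N_4 = 1 + 183 + 183^2 = 33673

33673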